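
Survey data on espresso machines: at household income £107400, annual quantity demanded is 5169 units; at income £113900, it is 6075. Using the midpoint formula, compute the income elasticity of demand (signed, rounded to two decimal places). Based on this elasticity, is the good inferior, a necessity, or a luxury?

%ΔQ = (6075 − 5169)/[( 5169 + 6075)/2] = 906/5622 = 0.161152…
%ΔIncome = (113900 − 107400)/[( 107400 + 113900)/2] = 6500/110650 = 0.058743…
E_income = (906/5622) / (6500/110650) = 2.7433…
E_income > 1 ⇒ normal good, luxury.

2.74; luxury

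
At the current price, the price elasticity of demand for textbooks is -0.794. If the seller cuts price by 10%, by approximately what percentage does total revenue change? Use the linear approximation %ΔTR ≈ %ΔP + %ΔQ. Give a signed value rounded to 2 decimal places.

%ΔQ ≈ Ed × %ΔP = (-0.794) × (-10%) = +7.9400%
%ΔTR ≈ %ΔP + %ΔQ = (-10%) + (+7.9400%) = -2.0600%

-2.06%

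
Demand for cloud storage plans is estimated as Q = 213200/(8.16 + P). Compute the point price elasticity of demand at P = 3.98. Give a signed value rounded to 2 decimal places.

dQ/dP = −213200/(8.16 + P)² = -1446.6. At P = 3.98, Q = 17561.8.
Ed = (dQ/dP)·(P/Q) = (-1446.6) × (3.98/17561.8) = -0.3278…

-0.33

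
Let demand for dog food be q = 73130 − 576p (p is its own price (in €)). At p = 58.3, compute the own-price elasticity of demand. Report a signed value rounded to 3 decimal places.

At the given values, q = 73130 − 576(58.3) = 39549.2.
∂q/∂p = −576.
E = (-576) × (58.3/39549.2) = -0.84908…

-0.849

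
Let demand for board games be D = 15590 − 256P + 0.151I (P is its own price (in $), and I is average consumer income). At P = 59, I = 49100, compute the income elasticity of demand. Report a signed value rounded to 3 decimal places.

At the given values, D = 15590 − 256(59) + 0.151(49100) = 7900.1.
∂D/∂I = 0.151.
E = (0.151) × (49100/7900.1) = 0.93848…

0.938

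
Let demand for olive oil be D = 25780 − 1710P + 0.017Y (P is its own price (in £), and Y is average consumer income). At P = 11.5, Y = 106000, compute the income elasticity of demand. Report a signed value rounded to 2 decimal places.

At the given values, D = 25780 − 1710(11.5) + 0.017(106000) = 7917.
∂D/∂Y = 0.017.
E = (0.017) × (106000/7917) = 0.2276…

0.23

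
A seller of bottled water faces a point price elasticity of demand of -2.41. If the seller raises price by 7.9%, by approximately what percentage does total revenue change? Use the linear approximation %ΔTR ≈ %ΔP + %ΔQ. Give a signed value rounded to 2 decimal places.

%ΔQ ≈ Ed × %ΔP = (-2.41) × (+7.9%) = -19.0390%
%ΔTR ≈ %ΔP + %ΔQ = (+7.9%) + (-19.0390%) = -11.1390%

-11.14%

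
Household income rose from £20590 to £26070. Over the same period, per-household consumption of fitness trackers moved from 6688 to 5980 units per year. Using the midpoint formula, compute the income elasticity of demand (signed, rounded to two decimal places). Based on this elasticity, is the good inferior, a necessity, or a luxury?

-0.48; inferior

%ΔQ = (5980 − 6688)/[( 6688 + 5980)/2] = -708/6334 = -0.111777…
%ΔIncome = (26070 − 20590)/[( 20590 + 26070)/2] = 5480/23330 = 0.234890…
E_income = (-708/6334) / (5480/23330) = -0.4758…
E_income < 0 ⇒ inferior good.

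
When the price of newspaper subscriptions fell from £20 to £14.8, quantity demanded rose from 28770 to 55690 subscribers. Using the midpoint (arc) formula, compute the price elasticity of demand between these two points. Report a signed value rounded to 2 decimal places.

%ΔQ = (55690 − 28770) / [(28770 + 55690)/2] = 26920/42230 = 0.637461…
%ΔP = (14.8 − 20) / [(20 + 14.8)/2] = -5.2/17.4 = -0.298850…
Arc Ed = %ΔQ / %ΔP = (26920/42230) / (-5.2/17.4) = -2.1330…

-2.13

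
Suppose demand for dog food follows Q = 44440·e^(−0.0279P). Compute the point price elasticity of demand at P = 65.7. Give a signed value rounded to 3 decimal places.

dQ/dP = −0.0279·Q = -198.291. At P = 65.7, Q = 7107.21.
Ed = (dQ/dP)·(P/Q) = (-198.291) × (65.7/7107.21) = -1.83303

-1.833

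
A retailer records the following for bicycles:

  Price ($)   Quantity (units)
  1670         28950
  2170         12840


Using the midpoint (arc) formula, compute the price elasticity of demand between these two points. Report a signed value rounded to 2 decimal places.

%ΔQ = (12840 − 28950) / [(28950 + 12840)/2] = -16110/20895 = -0.770997…
%ΔP = (2170 − 1670) / [(1670 + 2170)/2] = 500/1920 = 0.260416…
Arc Ed = %ΔQ / %ΔP = (-16110/20895) / (500/1920) = -2.9606…

-2.96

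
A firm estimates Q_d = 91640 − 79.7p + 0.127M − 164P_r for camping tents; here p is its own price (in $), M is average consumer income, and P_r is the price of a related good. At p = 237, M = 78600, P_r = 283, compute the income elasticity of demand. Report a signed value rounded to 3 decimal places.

0.275

At the given values, Q_d = 91640 − 79.7(237) + 0.127(78600) − 164(283) = 36321.3.
∂Q_d/∂M = 0.127.
E = (0.127) × (78600/36321.3) = 0.27483…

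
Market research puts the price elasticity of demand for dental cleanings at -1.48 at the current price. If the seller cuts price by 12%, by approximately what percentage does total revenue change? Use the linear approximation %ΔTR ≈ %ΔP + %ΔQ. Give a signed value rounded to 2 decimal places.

%ΔQ ≈ Ed × %ΔP = (-1.48) × (-12%) = +17.7600%
%ΔTR ≈ %ΔP + %ΔQ = (-12%) + (+17.7600%) = +5.7600%

+5.76%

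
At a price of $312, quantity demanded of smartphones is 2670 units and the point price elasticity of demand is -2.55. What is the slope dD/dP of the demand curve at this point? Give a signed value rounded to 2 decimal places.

-21.82

Ed = (dD/dP)·(P/D) ⇒ dD/dP = Ed·D/P = (-2.55)·2670/312 = -21.8221…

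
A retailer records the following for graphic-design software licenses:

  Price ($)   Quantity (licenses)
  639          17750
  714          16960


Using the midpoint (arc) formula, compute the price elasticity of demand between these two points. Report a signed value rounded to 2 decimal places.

%ΔQ = (16960 − 17750) / [(17750 + 16960)/2] = -790/17355 = -0.045520…
%ΔP = (714 − 639) / [(639 + 714)/2] = 75/676.5 = 0.110864…
Arc Ed = %ΔQ / %ΔP = (-790/17355) / (75/676.5) = -0.4105…

-0.41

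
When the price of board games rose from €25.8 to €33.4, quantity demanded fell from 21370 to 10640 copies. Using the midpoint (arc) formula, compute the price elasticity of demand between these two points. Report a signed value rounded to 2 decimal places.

-2.61

%ΔQ = (10640 − 21370) / [(21370 + 10640)/2] = -10730/16005 = -0.670415…
%ΔP = (33.4 − 25.8) / [(25.8 + 33.4)/2] = 7.6/29.6 = 0.256756…
Arc Ed = %ΔQ / %ΔP = (-10730/16005) / (7.6/29.6) = -2.6110…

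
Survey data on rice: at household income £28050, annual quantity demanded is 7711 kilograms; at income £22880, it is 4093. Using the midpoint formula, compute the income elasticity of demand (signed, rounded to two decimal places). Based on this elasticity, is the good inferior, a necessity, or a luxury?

3.02; luxury

%ΔQ = (4093 − 7711)/[( 7711 + 4093)/2] = -3618/5902 = -0.613012…
%ΔIncome = (22880 − 28050)/[( 28050 + 22880)/2] = -5170/25465 = -0.203023…
E_income = (-3618/5902) / (-5170/25465) = 3.0194…
E_income > 1 ⇒ normal good, luxury.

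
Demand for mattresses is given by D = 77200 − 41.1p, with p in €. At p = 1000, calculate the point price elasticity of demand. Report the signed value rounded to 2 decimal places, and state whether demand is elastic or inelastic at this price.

dD/dp = −41.1. At p = 1000, D = 77200 − 41.1(1000) = 36100.
Ed = (dD/dp)·(p/D) = −41.1 × (1000/36100) = -1.1385…
|Ed| = 1.14 > 1, so demand is elastic.

-1.14; elastic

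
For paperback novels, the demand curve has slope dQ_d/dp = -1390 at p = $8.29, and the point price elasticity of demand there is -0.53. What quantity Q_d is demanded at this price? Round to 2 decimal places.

21741.70

Ed = (dQ_d/dp)·(p/Q_d) ⇒ Q_d = (dQ_d/dp)·p/Ed = (-1390)·8.29/(-0.53) = 21741.6981…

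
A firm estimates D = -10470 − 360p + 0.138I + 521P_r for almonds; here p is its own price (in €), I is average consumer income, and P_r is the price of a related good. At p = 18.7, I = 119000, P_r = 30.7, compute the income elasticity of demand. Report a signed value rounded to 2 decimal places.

At the given values, D = -10470 − 360(18.7) + 0.138(119000) + 521(30.7) = 15214.7.
∂D/∂I = 0.138.
E = (0.138) × (119000/15214.7) = 1.0793…

1.08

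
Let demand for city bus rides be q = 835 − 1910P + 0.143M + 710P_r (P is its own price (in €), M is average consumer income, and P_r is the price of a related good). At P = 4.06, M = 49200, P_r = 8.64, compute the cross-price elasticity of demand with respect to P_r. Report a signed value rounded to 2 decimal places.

0.98

At the given values, q = 835 − 1910(4.06) + 0.143(49200) + 710(8.64) = 6250.4.
∂q/∂P_r = 710.
E = (710) × (8.64/6250.4) = 0.9814…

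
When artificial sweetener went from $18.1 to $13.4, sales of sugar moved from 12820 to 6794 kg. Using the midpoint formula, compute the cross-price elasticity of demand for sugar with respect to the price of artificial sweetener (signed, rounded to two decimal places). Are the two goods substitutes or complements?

2.06; substitutes

%ΔQ_{sugar} = (6794 − 12820)/avg = -6026/9807 = -0.614459…
%ΔP_{artificial sweetener} = (13.4 − 18.1)/avg = -4.7/15.75 = -0.298412…
E_cross = (-6026/9807) / (-4.7/15.75) = 2.0590…
E_cross > 0 ⇒ the goods are substitutes.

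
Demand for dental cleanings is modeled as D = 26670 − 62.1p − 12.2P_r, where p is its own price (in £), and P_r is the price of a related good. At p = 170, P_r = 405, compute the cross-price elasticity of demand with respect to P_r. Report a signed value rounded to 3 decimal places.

At the given values, D = 26670 − 62.1(170) − 12.2(405) = 11172.
∂D/∂P_r = -12.2.
E = (-12.2) × (405/11172) = -0.44226…

-0.442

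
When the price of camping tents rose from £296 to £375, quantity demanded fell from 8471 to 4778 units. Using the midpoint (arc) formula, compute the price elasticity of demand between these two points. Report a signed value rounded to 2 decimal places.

%ΔQ = (4778 − 8471) / [(8471 + 4778)/2] = -3693/6624.5 = -0.557476…
%ΔP = (375 − 296) / [(296 + 375)/2] = 79/335.5 = 0.235469…
Arc Ed = %ΔQ / %ΔP = (-3693/6624.5) / (79/335.5) = -2.3675…

-2.37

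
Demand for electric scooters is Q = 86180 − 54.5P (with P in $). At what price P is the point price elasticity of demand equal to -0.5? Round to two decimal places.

527.09

Ed = −54.5P/(86180 − 54.5P). Set this equal to -0.5:
54.5P = 0.5·(86180 − 54.5P) ⇒ 54.5P(1 + 0.5) = 0.5·86180
P = 0.5·86180 / (54.5·1.5) = 527.0948…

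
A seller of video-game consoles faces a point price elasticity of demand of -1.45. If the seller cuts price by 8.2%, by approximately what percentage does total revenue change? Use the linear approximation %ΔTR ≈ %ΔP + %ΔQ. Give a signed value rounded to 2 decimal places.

+3.69%

%ΔQ ≈ Ed × %ΔP = (-1.45) × (-8.2%) = +11.8900%
%ΔTR ≈ %ΔP + %ΔQ = (-8.2%) + (+11.8900%) = +3.6900%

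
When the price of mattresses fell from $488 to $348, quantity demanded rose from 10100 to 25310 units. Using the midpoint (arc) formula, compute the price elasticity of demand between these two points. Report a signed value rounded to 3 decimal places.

-2.565

%ΔQ = (25310 − 10100) / [(10100 + 25310)/2] = 15210/17705 = 0.859079…
%ΔP = (348 − 488) / [(488 + 348)/2] = -140/418 = -0.334928…
Arc Ed = %ΔQ / %ΔP = (15210/17705) / (-140/418) = -2.56496…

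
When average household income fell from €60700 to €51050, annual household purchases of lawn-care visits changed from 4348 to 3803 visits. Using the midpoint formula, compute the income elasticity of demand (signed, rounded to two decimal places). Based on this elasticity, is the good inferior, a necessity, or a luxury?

0.77; necessity

%ΔQ = (3803 − 4348)/[( 4348 + 3803)/2] = -545/4075.5 = -0.133725…
%ΔIncome = (51050 − 60700)/[( 60700 + 51050)/2] = -9650/55875 = -0.172706…
E_income = (-545/4075.5) / (-9650/55875) = 0.7742…
0 < E_income < 1 ⇒ normal good, necessity.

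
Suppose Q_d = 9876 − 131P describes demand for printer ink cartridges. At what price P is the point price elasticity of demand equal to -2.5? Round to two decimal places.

Ed = −131P/(9876 − 131P). Set this equal to -2.5:
131P = 2.5·(9876 − 131P) ⇒ 131P(1 + 2.5) = 2.5·9876
P = 2.5·9876 / (131·3.5) = 53.8495…

53.85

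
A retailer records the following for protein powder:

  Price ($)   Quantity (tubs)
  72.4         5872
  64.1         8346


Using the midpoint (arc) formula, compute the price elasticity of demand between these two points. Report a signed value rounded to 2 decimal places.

%ΔQ = (8346 − 5872) / [(5872 + 8346)/2] = 2474/7109 = 0.348009…
%ΔP = (64.1 − 72.4) / [(72.4 + 64.1)/2] = -8.3/68.25 = -0.121611…
Arc Ed = %ΔQ / %ΔP = (2474/7109) / (-8.3/68.25) = -2.8616…

-2.86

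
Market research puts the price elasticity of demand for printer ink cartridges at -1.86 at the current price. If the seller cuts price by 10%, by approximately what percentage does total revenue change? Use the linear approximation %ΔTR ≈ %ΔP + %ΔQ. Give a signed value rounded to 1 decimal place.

%ΔQ ≈ Ed × %ΔP = (-1.86) × (-10%) = +18.6000%
%ΔTR ≈ %ΔP + %ΔQ = (-10%) + (+18.6000%) = +8.6000%

+8.6%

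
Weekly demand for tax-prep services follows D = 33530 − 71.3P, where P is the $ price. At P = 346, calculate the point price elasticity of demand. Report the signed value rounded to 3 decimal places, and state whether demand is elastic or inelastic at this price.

dD/dP = −71.3. At P = 346, D = 33530 − 71.3(346) = 8860.2.
Ed = (dD/dP)·(P/D) = −71.3 × (346/8860.2) = -2.78433…
|Ed| = 2.784 > 1, so demand is elastic.

-2.784; elastic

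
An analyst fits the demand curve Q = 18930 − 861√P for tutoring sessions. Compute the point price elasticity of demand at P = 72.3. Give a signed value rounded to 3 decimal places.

dQ/dP = −861/(2√P) = -50.6295. At P = 72.3, Q = 11609.
Ed = (dQ/dP)·(P/Q) = (-50.6295) × (72.3/11609) = -0.31531…

-0.315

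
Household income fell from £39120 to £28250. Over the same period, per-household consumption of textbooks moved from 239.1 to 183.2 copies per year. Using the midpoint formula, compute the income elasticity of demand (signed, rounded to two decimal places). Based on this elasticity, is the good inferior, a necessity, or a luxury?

0.82; necessity

%ΔQ = (183.2 − 239.1)/[( 239.1 + 183.2)/2] = -55.9/211.15 = -0.264740…
%ΔIncome = (28250 − 39120)/[( 39120 + 28250)/2] = -10870/33685 = -0.322695…
E_income = (-55.9/211.15) / (-10870/33685) = 0.8204…
0 < E_income < 1 ⇒ normal good, necessity.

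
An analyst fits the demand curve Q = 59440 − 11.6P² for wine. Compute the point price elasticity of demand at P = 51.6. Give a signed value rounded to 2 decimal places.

-2.16

dQ/dP = −2·11.6·P = -1197.12. At P = 51.6, Q = 28554.304.
Ed = (dQ/dP)·(P/Q) = (-1197.12) × (51.6/28554.304) = -2.1632…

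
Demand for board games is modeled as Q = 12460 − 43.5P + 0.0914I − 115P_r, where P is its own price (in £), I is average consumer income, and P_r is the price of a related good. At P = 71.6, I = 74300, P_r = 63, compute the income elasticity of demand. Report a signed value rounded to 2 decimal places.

0.76

At the given values, Q = 12460 − 43.5(71.6) + 0.0914(74300) − 115(63) = 8891.42.
∂Q/∂I = 0.0914.
E = (0.0914) × (74300/8891.42) = 0.7637…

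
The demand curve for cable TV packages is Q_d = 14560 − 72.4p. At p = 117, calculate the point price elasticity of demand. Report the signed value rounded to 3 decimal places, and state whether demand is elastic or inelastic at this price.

dQ_d/dp = −72.4. At p = 117, Q_d = 14560 − 72.4(117) = 6089.2.
Ed = (dQ_d/dp)·(p/Q_d) = −72.4 × (117/6089.2) = -1.39111…
|Ed| = 1.391 > 1, so demand is elastic.

-1.391; elastic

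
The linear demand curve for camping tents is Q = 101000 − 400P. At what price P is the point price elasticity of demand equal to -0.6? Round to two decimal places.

Ed = −400P/(101000 − 400P). Set this equal to -0.6:
400P = 0.6·(101000 − 400P) ⇒ 400P(1 + 0.6) = 0.6·101000
P = 0.6·101000 / (400·1.6) = 94.6875

94.69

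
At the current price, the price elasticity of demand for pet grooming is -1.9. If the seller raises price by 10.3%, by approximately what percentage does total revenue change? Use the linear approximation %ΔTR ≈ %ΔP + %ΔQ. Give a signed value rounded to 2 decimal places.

-9.27%

%ΔQ ≈ Ed × %ΔP = (-1.9) × (+10.3%) = -19.5700%
%ΔTR ≈ %ΔP + %ΔQ = (+10.3%) + (-19.5700%) = -9.2700%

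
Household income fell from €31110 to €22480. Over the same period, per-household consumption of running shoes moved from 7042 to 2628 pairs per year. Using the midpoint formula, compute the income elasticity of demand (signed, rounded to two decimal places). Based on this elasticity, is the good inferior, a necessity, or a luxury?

2.83; luxury

%ΔQ = (2628 − 7042)/[( 7042 + 2628)/2] = -4414/4835 = -0.912926…
%ΔIncome = (22480 − 31110)/[( 31110 + 22480)/2] = -8630/26795 = -0.322075…
E_income = (-4414/4835) / (-8630/26795) = 2.8345…
E_income > 1 ⇒ normal good, luxury.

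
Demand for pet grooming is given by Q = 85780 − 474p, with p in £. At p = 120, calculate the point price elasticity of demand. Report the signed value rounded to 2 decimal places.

dQ/dp = −474. At p = 120, Q = 85780 − 474(120) = 28900.
Ed = (dQ/dp)·(p/Q) = −474 × (120/28900) = -1.9681…

-1.97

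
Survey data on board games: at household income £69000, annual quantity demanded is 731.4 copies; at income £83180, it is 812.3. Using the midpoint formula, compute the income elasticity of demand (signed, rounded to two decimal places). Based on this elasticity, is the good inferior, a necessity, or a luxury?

0.56; necessity

%ΔQ = (812.3 − 731.4)/[( 731.4 + 812.3)/2] = 80.9/771.85 = 0.104813…
%ΔIncome = (83180 − 69000)/[( 69000 + 83180)/2] = 14180/76090 = 0.186358…
E_income = (80.9/771.85) / (14180/76090) = 0.5624…
0 < E_income < 1 ⇒ normal good, necessity.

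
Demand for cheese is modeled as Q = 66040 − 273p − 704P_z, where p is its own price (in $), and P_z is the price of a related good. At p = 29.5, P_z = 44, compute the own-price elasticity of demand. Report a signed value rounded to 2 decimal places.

-0.30

At the given values, Q = 66040 − 273(29.5) − 704(44) = 27010.5.
∂Q/∂p = −273.
E = (-273) × (29.5/27010.5) = -0.2981…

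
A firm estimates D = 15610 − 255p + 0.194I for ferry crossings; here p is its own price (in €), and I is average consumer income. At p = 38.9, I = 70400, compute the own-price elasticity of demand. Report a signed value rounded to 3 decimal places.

At the given values, D = 15610 − 255(38.9) + 0.194(70400) = 19348.1.
∂D/∂p = −255.
E = (-255) × (38.9/19348.1) = -0.51268…

-0.513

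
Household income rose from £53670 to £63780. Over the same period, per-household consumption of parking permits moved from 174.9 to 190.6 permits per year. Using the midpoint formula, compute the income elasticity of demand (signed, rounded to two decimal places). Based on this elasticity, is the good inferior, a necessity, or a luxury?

%ΔQ = (190.6 − 174.9)/[( 174.9 + 190.6)/2] = 15.7/182.75 = 0.085909…
%ΔIncome = (63780 − 53670)/[( 53670 + 63780)/2] = 10110/58725 = 0.172158…
E_income = (15.7/182.75) / (10110/58725) = 0.4990…
0 < E_income < 1 ⇒ normal good, necessity.

0.50; necessity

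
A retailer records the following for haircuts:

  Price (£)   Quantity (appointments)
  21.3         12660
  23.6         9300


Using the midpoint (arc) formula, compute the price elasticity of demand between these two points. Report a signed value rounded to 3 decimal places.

-2.987

%ΔQ = (9300 − 12660) / [(12660 + 9300)/2] = -3360/10980 = -0.306010…
%ΔP = (23.6 − 21.3) / [(21.3 + 23.6)/2] = 2.3/22.45 = 0.102449…
Arc Ed = %ΔQ / %ΔP = (-3360/10980) / (2.3/22.45) = -2.98693…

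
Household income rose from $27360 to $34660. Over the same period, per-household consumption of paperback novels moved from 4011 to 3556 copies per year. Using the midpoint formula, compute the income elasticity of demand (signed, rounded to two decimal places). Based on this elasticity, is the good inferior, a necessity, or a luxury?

%ΔQ = (3556 − 4011)/[( 4011 + 3556)/2] = -455/3783.5 = -0.120259…
%ΔIncome = (34660 − 27360)/[( 27360 + 34660)/2] = 7300/31010 = 0.235407…
E_income = (-455/3783.5) / (7300/31010) = -0.5108…
E_income < 0 ⇒ inferior good.

-0.51; inferior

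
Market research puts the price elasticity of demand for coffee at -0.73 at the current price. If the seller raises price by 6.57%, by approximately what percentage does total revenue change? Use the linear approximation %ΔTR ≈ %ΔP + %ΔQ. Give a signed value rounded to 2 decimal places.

%ΔQ ≈ Ed × %ΔP = (-0.73) × (+6.57%) = -4.7961%
%ΔTR ≈ %ΔP + %ΔQ = (+6.57%) + (-4.7961%) = +1.7739%

+1.77%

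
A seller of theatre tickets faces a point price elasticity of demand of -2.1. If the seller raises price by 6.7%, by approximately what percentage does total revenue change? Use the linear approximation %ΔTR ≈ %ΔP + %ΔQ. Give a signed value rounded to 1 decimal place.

%ΔQ ≈ Ed × %ΔP = (-2.1) × (+6.7%) = -14.0700%
%ΔTR ≈ %ΔP + %ΔQ = (+6.7%) + (-14.0700%) = -7.3700%

-7.4%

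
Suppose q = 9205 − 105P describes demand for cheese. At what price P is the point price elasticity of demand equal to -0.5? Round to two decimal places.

29.22

Ed = −105P/(9205 − 105P). Set this equal to -0.5:
105P = 0.5·(9205 − 105P) ⇒ 105P(1 + 0.5) = 0.5·9205
P = 0.5·9205 / (105·1.5) = 29.2222…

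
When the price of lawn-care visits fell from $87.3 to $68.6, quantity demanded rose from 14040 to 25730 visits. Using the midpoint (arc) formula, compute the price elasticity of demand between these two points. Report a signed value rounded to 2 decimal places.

%ΔQ = (25730 − 14040) / [(14040 + 25730)/2] = 11690/19885 = 0.587880…
%ΔP = (68.6 − 87.3) / [(87.3 + 68.6)/2] = -18.7/77.95 = -0.239897…
Arc Ed = %ΔQ / %ΔP = (11690/19885) / (-18.7/77.95) = -2.4505…

-2.45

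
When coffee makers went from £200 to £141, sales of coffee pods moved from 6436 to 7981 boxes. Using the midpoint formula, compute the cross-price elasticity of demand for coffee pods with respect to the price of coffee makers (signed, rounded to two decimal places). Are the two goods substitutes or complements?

%ΔQ_{coffee pods} = (7981 − 6436)/avg = 1545/7208.5 = 0.214330…
%ΔP_{coffee makers} = (141 − 200)/avg = -59/170.5 = -0.346041…
E_cross = (1545/7208.5) / (-59/170.5) = -0.6193…
E_cross < 0 ⇒ the goods are complements.

-0.62; complements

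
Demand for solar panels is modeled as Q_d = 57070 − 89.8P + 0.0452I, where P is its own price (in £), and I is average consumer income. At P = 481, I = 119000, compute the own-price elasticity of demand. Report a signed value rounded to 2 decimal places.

At the given values, Q_d = 57070 − 89.8(481) + 0.0452(119000) = 19255.
∂Q_d/∂P = −89.8.
E = (-89.8) × (481/19255) = -2.2432…

-2.24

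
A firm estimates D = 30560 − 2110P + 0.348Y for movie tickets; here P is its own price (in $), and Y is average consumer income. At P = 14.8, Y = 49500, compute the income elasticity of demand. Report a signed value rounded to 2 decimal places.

At the given values, D = 30560 − 2110(14.8) + 0.348(49500) = 16558.
∂D/∂Y = 0.348.
E = (0.348) × (49500/16558) = 1.0403…

1.04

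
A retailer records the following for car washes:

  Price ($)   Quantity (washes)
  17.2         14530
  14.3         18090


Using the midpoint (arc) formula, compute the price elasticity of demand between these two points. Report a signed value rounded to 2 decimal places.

%ΔQ = (18090 − 14530) / [(14530 + 18090)/2] = 3560/16310 = 0.218270…
%ΔP = (14.3 − 17.2) / [(17.2 + 14.3)/2] = -2.9/15.75 = -0.184126…
Arc Ed = %ΔQ / %ΔP = (3560/16310) / (-2.9/15.75) = -1.1854…

-1.19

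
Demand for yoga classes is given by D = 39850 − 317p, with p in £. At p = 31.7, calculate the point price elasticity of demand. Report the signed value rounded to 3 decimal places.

-0.337

dD/dp = −317. At p = 31.7, D = 39850 − 317(31.7) = 29801.1.
Ed = (dD/dp)·(p/D) = −317 × (31.7/29801.1) = -0.33719…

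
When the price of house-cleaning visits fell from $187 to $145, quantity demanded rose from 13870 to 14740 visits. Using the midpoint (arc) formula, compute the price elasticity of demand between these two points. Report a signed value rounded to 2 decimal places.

-0.24

%ΔQ = (14740 − 13870) / [(13870 + 14740)/2] = 870/14305 = 0.060817…
%ΔP = (145 − 187) / [(187 + 145)/2] = -42/166 = -0.253012…
Arc Ed = %ΔQ / %ΔP = (870/14305) / (-42/166) = -0.2403…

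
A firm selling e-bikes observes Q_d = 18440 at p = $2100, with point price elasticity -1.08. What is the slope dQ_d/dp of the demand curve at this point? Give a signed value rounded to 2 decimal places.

Ed = (dQ_d/dp)·(p/Q_d) ⇒ dQ_d/dp = Ed·Q_d/p = (-1.08)·18440/2100 = -9.4834…

-9.48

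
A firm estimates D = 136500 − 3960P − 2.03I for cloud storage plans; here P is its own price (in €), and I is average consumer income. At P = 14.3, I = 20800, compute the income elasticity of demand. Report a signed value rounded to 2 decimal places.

At the given values, D = 136500 − 3960(14.3) − 2.03(20800) = 37648.
∂D/∂I = -2.03.
E = (-2.03) × (20800/37648) = -1.1215…

-1.12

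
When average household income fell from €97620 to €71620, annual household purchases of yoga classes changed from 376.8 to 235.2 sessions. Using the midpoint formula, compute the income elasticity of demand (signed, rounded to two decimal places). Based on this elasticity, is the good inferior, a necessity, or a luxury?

1.51; luxury

%ΔQ = (235.2 − 376.8)/[( 376.8 + 235.2)/2] = -141.6/306 = -0.462745…
%ΔIncome = (71620 − 97620)/[( 97620 + 71620)/2] = -26000/84620 = -0.307255…
E_income = (-141.6/306) / (-26000/84620) = 1.5060…
E_income > 1 ⇒ normal good, luxury.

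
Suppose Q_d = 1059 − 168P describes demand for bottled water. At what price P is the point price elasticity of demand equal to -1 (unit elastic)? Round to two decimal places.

Ed = −168P/(1059 − 168P). Set this equal to -1:
168P = 1·(1059 − 168P) ⇒ 168P(1 + 1) = 1·1059
P = 1·1059 / (168·2) = 3.1517…

3.15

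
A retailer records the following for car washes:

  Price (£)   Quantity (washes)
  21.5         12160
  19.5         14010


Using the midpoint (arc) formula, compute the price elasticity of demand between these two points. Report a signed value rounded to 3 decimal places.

-1.449

%ΔQ = (14010 − 12160) / [(12160 + 14010)/2] = 1850/13085 = 0.141383…
%ΔP = (19.5 − 21.5) / [(21.5 + 19.5)/2] = -2/20.5 = -0.097560…
Arc Ed = %ΔQ / %ΔP = (1850/13085) / (-2/20.5) = -1.44917…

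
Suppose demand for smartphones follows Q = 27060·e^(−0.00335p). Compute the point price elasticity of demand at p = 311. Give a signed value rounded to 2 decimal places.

dQ/dp = −0.00335·Q = -31.9818. At p = 311, Q = 9546.81.
Ed = (dQ/dp)·(p/Q) = (-31.9818) × (311/9546.81) = -1.0418…

-1.04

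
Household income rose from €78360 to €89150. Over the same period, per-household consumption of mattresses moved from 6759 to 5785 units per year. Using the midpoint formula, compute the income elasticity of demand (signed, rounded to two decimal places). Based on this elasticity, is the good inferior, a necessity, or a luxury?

-1.21; inferior

%ΔQ = (5785 − 6759)/[( 6759 + 5785)/2] = -974/6272 = -0.155293…
%ΔIncome = (89150 − 78360)/[( 78360 + 89150)/2] = 10790/83755 = 0.128828…
E_income = (-974/6272) / (10790/83755) = -1.2054…
E_income < 0 ⇒ inferior good.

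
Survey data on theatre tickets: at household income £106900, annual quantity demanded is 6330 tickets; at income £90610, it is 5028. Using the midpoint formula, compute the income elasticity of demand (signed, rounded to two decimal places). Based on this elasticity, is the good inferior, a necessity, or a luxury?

%ΔQ = (5028 − 6330)/[( 6330 + 5028)/2] = -1302/5679 = -0.229265…
%ΔIncome = (90610 − 106900)/[( 106900 + 90610)/2] = -16290/98755 = -0.164953…
E_income = (-1302/5679) / (-16290/98755) = 1.3898…
E_income > 1 ⇒ normal good, luxury.

1.39; luxury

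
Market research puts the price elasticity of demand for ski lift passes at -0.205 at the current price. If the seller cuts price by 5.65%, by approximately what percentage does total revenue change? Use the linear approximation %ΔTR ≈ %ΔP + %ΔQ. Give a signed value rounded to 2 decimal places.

-4.49%

%ΔQ ≈ Ed × %ΔP = (-0.205) × (-5.65%) = +1.1583%
%ΔTR ≈ %ΔP + %ΔQ = (-5.65%) + (+1.1583%) = -4.4918%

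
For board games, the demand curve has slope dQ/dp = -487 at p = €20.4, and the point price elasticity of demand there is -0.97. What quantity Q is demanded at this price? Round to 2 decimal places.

10242.06

Ed = (dQ/dp)·(p/Q) ⇒ Q = (dQ/dp)·p/Ed = (-487)·20.4/(-0.97) = 10242.0618…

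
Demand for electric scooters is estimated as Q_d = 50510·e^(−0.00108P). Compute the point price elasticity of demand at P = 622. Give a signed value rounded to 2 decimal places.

-0.67

dQ_d/dP = −0.00108·Q_d = -27.865. At P = 622, Q_d = 25801.
Ed = (dQ_d/dP)·(P/Q_d) = (-27.865) × (622/25801) = -0.6717…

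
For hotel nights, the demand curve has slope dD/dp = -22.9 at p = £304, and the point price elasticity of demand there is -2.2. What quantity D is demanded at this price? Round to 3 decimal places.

Ed = (dD/dp)·(p/D) ⇒ D = (dD/dp)·p/Ed = (-22.9)·304/(-2.2) = 3164.36363…

3164.364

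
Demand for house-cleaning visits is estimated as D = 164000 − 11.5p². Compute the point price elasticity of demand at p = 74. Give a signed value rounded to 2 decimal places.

dD/dp = −2·11.5·p = -1702. At p = 74, D = 101026.
Ed = (dD/dp)·(p/D) = (-1702) × (74/101026) = -1.2466…

-1.25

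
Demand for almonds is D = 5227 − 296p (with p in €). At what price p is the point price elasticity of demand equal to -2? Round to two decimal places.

Ed = −296p/(5227 − 296p). Set this equal to -2:
296p = 2·(5227 − 296p) ⇒ 296p(1 + 2) = 2·5227
p = 2·5227 / (296·3) = 11.7725…

11.77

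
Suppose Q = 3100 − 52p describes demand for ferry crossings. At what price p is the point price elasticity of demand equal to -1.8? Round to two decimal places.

38.32

Ed = −52p/(3100 − 52p). Set this equal to -1.8:
52p = 1.8·(3100 − 52p) ⇒ 52p(1 + 1.8) = 1.8·3100
p = 1.8·3100 / (52·2.8) = 38.3241…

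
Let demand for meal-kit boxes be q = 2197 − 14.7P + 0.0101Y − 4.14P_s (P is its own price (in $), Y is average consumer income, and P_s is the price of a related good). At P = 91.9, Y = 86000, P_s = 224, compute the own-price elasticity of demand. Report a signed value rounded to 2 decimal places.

-1.72

At the given values, q = 2197 − 14.7(91.9) + 0.0101(86000) − 4.14(224) = 787.31.
∂q/∂P = −14.7.
E = (-14.7) × (91.9/787.31) = -1.7158…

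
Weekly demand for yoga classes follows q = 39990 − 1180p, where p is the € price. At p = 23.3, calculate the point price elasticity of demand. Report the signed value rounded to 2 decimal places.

dq/dp = −1180. At p = 23.3, q = 39990 − 1180(23.3) = 12496.
Ed = (dq/dp)·(p/q) = −1180 × (23.3/12496) = -2.2002…

-2.20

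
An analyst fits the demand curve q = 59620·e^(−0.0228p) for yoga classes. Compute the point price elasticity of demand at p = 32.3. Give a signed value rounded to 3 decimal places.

dq/dp = −0.0228·q = -650.871. At p = 32.3, q = 28547.
Ed = (dq/dp)·(p/q) = (-650.871) × (32.3/28547) = -0.73644

-0.736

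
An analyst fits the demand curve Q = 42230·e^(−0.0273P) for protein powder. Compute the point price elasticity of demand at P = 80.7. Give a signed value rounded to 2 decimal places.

-2.20

dQ/dP = −0.0273·Q = -127.346. At P = 80.7, Q = 4664.69.
Ed = (dQ/dP)·(P/Q) = (-127.346) × (80.7/4664.69) = -2.2031…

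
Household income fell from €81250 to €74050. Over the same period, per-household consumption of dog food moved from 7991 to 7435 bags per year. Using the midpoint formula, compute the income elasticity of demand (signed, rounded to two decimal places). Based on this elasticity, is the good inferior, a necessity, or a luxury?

%ΔQ = (7435 − 7991)/[( 7991 + 7435)/2] = -556/7713 = -0.072086…
%ΔIncome = (74050 − 81250)/[( 81250 + 74050)/2] = -7200/77650 = -0.092723…
E_income = (-556/7713) / (-7200/77650) = 0.7774…
0 < E_income < 1 ⇒ normal good, necessity.

0.78; necessity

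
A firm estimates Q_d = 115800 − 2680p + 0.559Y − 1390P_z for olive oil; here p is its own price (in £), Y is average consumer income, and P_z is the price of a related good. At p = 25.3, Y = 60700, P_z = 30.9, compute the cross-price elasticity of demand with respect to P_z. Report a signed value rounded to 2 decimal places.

-1.10

At the given values, Q_d = 115800 − 2680(25.3) + 0.559(60700) − 1390(30.9) = 38976.3.
∂Q_d/∂P_z = -1390.
E = (-1390) × (30.9/38976.3) = -1.1019…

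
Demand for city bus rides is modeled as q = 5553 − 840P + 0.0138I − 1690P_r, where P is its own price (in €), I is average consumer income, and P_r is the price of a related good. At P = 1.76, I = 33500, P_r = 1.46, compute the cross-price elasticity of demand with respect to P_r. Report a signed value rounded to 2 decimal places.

At the given values, q = 5553 − 840(1.76) + 0.0138(33500) − 1690(1.46) = 2069.5.
∂q/∂P_r = -1690.
E = (-1690) × (1.46/2069.5) = -1.1922…

-1.19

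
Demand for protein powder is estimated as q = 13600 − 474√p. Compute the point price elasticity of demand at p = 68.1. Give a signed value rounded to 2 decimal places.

dq/dp = −474/(2√p) = -28.7194. At p = 68.1, q = 9688.42.
Ed = (dq/dp)·(p/q) = (-28.7194) × (68.1/9688.42) = -0.2018…

-0.20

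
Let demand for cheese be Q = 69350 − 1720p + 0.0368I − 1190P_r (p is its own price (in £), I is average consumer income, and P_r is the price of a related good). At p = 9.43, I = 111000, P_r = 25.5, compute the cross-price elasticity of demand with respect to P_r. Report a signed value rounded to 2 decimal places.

At the given values, Q = 69350 − 1720(9.43) + 0.0368(111000) − 1190(25.5) = 26870.2.
∂Q/∂P_r = -1190.
E = (-1190) × (25.5/26870.2) = -1.1293…

-1.13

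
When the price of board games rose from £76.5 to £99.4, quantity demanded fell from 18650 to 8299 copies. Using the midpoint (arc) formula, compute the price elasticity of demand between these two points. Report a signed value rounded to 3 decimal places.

-2.950

%ΔQ = (8299 − 18650) / [(18650 + 8299)/2] = -10351/13474.5 = -0.768191…
%ΔP = (99.4 − 76.5) / [(76.5 + 99.4)/2] = 22.9/87.95 = 0.260375…
Arc Ed = %ΔQ / %ΔP = (-10351/13474.5) / (22.9/87.95) = -2.95032…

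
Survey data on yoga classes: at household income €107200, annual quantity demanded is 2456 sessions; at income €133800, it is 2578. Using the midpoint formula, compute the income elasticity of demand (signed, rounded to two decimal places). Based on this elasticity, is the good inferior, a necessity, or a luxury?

%ΔQ = (2578 − 2456)/[( 2456 + 2578)/2] = 122/2517 = 0.048470…
%ΔIncome = (133800 − 107200)/[( 107200 + 133800)/2] = 26600/120500 = 0.220746…
E_income = (122/2517) / (26600/120500) = 0.2195…
0 < E_income < 1 ⇒ normal good, necessity.

0.22; necessity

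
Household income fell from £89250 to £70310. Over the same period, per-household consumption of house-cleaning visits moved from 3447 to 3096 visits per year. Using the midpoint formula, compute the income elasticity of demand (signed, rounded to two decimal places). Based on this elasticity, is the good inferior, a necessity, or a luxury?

0.45; necessity

%ΔQ = (3096 − 3447)/[( 3447 + 3096)/2] = -351/3271.5 = -0.107290…
%ΔIncome = (70310 − 89250)/[( 89250 + 70310)/2] = -18940/79780 = -0.237402…
E_income = (-351/3271.5) / (-18940/79780) = 0.4519…
0 < E_income < 1 ⇒ normal good, necessity.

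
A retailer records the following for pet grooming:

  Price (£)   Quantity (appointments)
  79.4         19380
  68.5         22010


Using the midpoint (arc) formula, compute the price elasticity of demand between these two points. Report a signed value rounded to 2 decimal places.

-0.86

%ΔQ = (22010 − 19380) / [(19380 + 22010)/2] = 2630/20695 = 0.127083…
%ΔP = (68.5 − 79.4) / [(79.4 + 68.5)/2] = -10.9/73.95 = -0.147396…
Arc Ed = %ΔQ / %ΔP = (2630/20695) / (-10.9/73.95) = -0.8621…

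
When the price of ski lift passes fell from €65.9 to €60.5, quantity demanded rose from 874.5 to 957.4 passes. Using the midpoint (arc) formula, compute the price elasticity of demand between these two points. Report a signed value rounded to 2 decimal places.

%ΔQ = (957.4 − 874.5) / [(874.5 + 957.4)/2] = 82.9/915.95 = 0.090507…
%ΔP = (60.5 − 65.9) / [(65.9 + 60.5)/2] = -5.4/63.2 = -0.085443…
Arc Ed = %ΔQ / %ΔP = (82.9/915.95) / (-5.4/63.2) = -1.0592…

-1.06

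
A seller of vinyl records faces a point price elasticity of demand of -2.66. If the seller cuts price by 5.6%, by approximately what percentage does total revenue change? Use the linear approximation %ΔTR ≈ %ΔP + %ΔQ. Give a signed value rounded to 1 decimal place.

%ΔQ ≈ Ed × %ΔP = (-2.66) × (-5.6%) = +14.8960%
%ΔTR ≈ %ΔP + %ΔQ = (-5.6%) + (+14.8960%) = +9.2960%

+9.3%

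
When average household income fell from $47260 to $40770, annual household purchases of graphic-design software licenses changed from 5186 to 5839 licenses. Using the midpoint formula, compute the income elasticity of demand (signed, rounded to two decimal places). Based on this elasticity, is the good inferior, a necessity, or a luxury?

-0.80; inferior

%ΔQ = (5839 − 5186)/[( 5186 + 5839)/2] = 653/5512.5 = 0.118458…
%ΔIncome = (40770 − 47260)/[( 47260 + 40770)/2] = -6490/44015 = -0.147449…
E_income = (653/5512.5) / (-6490/44015) = -0.8033…
E_income < 0 ⇒ inferior good.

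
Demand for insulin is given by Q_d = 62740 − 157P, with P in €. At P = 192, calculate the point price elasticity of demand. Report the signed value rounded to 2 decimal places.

-0.92

dQ_d/dP = −157. At P = 192, Q_d = 62740 − 157(192) = 32596.
Ed = (dQ_d/dP)·(P/Q_d) = −157 × (192/32596) = -0.9247…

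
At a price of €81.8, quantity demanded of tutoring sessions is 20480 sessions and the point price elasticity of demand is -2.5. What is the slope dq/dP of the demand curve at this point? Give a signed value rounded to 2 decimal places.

Ed = (dq/dP)·(P/q) ⇒ dq/dP = Ed·q/P = (-2.5)·20480/81.8 = -625.9168…

-625.92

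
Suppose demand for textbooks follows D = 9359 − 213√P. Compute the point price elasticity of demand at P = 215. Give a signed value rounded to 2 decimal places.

dD/dP = −213/(2√P) = -7.26324. At P = 215, D = 6235.81.
Ed = (dD/dP)·(P/D) = (-7.26324) × (215/6235.81) = -0.2504…

-0.25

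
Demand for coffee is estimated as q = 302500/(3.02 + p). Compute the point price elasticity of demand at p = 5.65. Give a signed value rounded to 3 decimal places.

dq/dp = −302500/(3.02 + p)² = -4024.27. At p = 5.65, q = 34890.4.
Ed = (dq/dp)·(p/q) = (-4024.27) × (5.65/34890.4) = -0.65167…

-0.652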